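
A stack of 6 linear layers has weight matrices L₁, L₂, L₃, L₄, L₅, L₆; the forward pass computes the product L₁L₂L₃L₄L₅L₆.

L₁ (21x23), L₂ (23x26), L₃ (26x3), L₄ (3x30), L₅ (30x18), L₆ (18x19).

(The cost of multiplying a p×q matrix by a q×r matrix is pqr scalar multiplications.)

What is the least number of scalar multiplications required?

7086

Adjacent pairs: L₁L₂ = 21·23·26 = 12558; L₂L₃ = 23·26·3 = 1794; L₃L₄ = 26·3·30 = 2340; L₄L₅ = 3·30·18 = 1620; L₅L₆ = 30·18·19 = 10260.
Length 3: L₁..L₃: k=1: 0+1794+21·23·3=3243; k=2: 12558+0+21·26·3=14196 → min 3243 | L₂..L₄: k=2: 0+2340+23·26·30=20280; k=3: 1794+0+23·3·30=3864 → min 3864 | L₃..L₅: k=3: 0+1620+26·3·18=3024; k=4: 2340+0+26·30·18=16380 → min 3024 | L₄..L₆: k=4: 0+10260+3·30·19=11970; k=5: 1620+0+3·18·19=2646 → min 2646.
Length 4: L₁..L₄: k=1: 0+3864+21·23·30=18354; k=2: 12558+2340+21·26·30=31278; k=3: 3243+0+21·3·30=5133 → min 5133 | L₂..L₅: k=2: 0+3024+23·26·18=13788; k=3: 1794+1620+23·3·18=4656; k=4: 3864+0+23·30·18=16284 → min 4656 | L₃..L₆: k=3: 0+2646+26·3·19=4128; k=4: 2340+10260+26·30·19=27420; k=5: 3024+0+26·18·19=11916 → min 4128.
Length 5: L₁..L₅: k=1: 0+4656+21·23·18=13350; k=2: 12558+3024+21·26·18=25410; k=3: 3243+1620+21·3·18=5997; k=4: 5133+0+21·30·18=16473 → min 5997 | L₂..L₆: k=2: 0+4128+23·26·19=15490; k=3: 1794+2646+23·3·19=5751; k=4: 3864+10260+23·30·19=27234; k=5: 4656+0+23·18·19=12522 → min 5751.
Length 6: L₁..L₆: k=1: 0+5751+21·23·19=14928; k=2: 12558+4128+21·26·19=27060; k=3: 3243+2646+21·3·19=7086; k=4: 5133+10260+21·30·19=27363; k=5: 5997+0+21·18·19=13179 → min 7086.
Optimal order: ((L₁(L₂L₃))((L₄L₅)L₆)) with cost 7086.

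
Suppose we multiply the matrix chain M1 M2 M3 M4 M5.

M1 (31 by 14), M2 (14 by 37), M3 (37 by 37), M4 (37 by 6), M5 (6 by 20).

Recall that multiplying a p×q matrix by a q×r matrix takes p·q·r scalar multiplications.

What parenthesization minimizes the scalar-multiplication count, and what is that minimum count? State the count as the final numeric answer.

Adjacent pairs: M1M2 = 31·14·37 = 16058; M2M3 = 14·37·37 = 19166; M3M4 = 37·37·6 = 8214; M4M5 = 37·6·20 = 4440.
Length 3: M1..M3: k=1: 0+19166+31·14·37=35224; k=2: 16058+0+31·37·37=58497 → min 35224 | M2..M4: k=2: 0+8214+14·37·6=11322; k=3: 19166+0+14·37·6=22274 → min 11322 | M3..M5: k=3: 0+4440+37·37·20=31820; k=4: 8214+0+37·6·20=12654 → min 12654.
Length 4: M1..M4: k=1: 0+11322+31·14·6=13926; k=2: 16058+8214+31·37·6=31154; k=3: 35224+0+31·37·6=42106 → min 13926 | M2..M5: k=2: 0+12654+14·37·20=23014; k=3: 19166+4440+14·37·20=33966; k=4: 11322+0+14·6·20=13002 → min 13002.
Length 5: M1..M5: k=1: 0+13002+31·14·20=21682; k=2: 16058+12654+31·37·20=51652; k=3: 35224+4440+31·37·20=62604; k=4: 13926+0+31·6·20=17646 → min 17646.
Optimal parenthesization: ((M1 (M2 (M3 M4))) M5) with cost 17646.

17646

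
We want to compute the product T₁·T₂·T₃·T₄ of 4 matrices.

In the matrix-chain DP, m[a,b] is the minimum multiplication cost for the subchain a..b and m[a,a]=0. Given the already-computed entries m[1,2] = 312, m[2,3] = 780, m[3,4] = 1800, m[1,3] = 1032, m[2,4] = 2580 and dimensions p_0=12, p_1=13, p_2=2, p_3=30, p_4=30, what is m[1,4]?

m[1,4] = min over k∈[1,3] of m[1,k]+m[k+1,4]+p_{0}·p_k·p_{4}.
k=1: 0 + 2580 + 12·13·30 = 7260; k=2: 312 + 1800 + 12·2·30 = 2832; k=3: 1032 + 0 + 12·30·30 = 11832.
Minimum: 2832 at k=2.

2832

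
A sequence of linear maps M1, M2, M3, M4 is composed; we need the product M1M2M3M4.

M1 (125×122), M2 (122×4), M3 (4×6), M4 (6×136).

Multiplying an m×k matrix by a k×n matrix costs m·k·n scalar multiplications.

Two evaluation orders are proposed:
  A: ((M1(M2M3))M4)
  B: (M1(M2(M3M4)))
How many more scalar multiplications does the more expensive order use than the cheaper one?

1947204

Order A = ((M1(M2M3))M4): (M2M3): 122×4 by 4×6 → 122×6, cost 122·4·6 = 2928; (M1(M2M3)): 125×122 by 122×6 → 125×6, cost 125·122·6 = 91500; cumulative 94428; ((M1(M2M3))M4): 125×6 by 6×136 → 125×136, cost 125·6·136 = 102000; cumulative 196428. Total 196428.
Order B = (M1(M2(M3M4))): (M3M4): 4×6 by 6×136 → 4×136, cost 4·6·136 = 3264; (M2(M3M4)): 122×4 by 4×136 → 122×136, cost 122·4·136 = 66368; cumulative 69632; (M1(M2(M3M4))): 125×122 by 122×136 → 125×136, cost 125·122·136 = 2074000; cumulative 2143632. Total 2143632.
Difference: |196428 − 2143632| = 1947204.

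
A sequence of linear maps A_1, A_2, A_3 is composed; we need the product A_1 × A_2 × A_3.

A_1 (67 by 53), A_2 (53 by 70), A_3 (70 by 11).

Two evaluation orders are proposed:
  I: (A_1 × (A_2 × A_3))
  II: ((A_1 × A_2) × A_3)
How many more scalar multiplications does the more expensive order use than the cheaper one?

Order I = (A_1 × (A_2 × A_3)): (A_2 × A_3): 53×70 by 70×11 → 53×11, cost 53·70·11 = 40810; (A_1 × (A_2 × A_3)): 67×53 by 53×11 → 67×11, cost 67·53·11 = 39061; cumulative 79871. Total 79871.
Order II = ((A_1 × A_2) × A_3): (A_1 × A_2): 67×53 by 53×70 → 67×70, cost 67·53·70 = 248570; ((A_1 × A_2) × A_3): 67×70 by 70×11 → 67×11, cost 67·70·11 = 51590; cumulative 300160. Total 300160.
Difference: |79871 − 300160| = 220289.

220289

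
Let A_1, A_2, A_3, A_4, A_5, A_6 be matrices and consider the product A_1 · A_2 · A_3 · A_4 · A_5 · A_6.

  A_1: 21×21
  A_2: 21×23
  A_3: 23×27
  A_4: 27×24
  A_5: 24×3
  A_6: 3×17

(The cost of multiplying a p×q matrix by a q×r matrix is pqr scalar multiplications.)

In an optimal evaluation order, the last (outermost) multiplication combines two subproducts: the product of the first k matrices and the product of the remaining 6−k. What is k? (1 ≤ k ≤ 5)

5

Adjacent pairs: A_1A_2 = 21·21·23 = 10143; A_2A_3 = 21·23·27 = 13041; A_3A_4 = 23·27·24 = 14904; A_4A_5 = 27·24·3 = 1944; A_5A_6 = 24·3·17 = 1224.
Length 3: A_1..A_3: k=1: 0+13041+21·21·27=24948; k=2: 10143+0+21·23·27=23184 → min 23184 | A_2..A_4: k=2: 0+14904+21·23·24=26496; k=3: 13041+0+21·27·24=26649 → min 26496 | A_3..A_5: k=3: 0+1944+23·27·3=3807; k=4: 14904+0+23·24·3=16560 → min 3807 | A_4..A_6: k=4: 0+1224+27·24·17=12240; k=5: 1944+0+27·3·17=3321 → min 3321.
Length 4: A_1..A_4: k=1: 0+26496+21·21·24=37080; k=2: 10143+14904+21·23·24=36639; k=3: 23184+0+21·27·24=36792 → min 36639 | A_2..A_5: k=2: 0+3807+21·23·3=5256; k=3: 13041+1944+21·27·3=16686; k=4: 26496+0+21·24·3=28008 → min 5256 | A_3..A_6: k=3: 0+3321+23·27·17=13878; k=4: 14904+1224+23·24·17=25512; k=5: 3807+0+23·3·17=4980 → min 4980.
Length 5: A_1..A_5: k=1: 0+5256+21·21·3=6579; k=2: 10143+3807+21·23·3=15399; k=3: 23184+1944+21·27·3=26829; k=4: 36639+0+21·24·3=38151 → min 6579 | A_2..A_6: k=2: 0+4980+21·23·17=13191; k=3: 13041+3321+21·27·17=26001; k=4: 26496+1224+21·24·17=36288; k=5: 5256+0+21·3·17=6327 → min 6327.
Top-level splits: k=1: (A_1..A_1)·(A_2..A_6) → 0+6327+21·21·17 = 13824; k=2: (A_1..A_2)·(A_3..A_6) → 10143+4980+21·23·17 = 23334; k=3: (A_1..A_3)·(A_4..A_6) → 23184+3321+21·27·17 = 36144; k=4: (A_1..A_4)·(A_5..A_6) → 36639+1224+21·24·17 = 46431; k=5: (A_1..A_5)·(A_6..A_6) → 6579+0+21·3·17 = 7650.
Best split is after A_5, i.e. k = 5.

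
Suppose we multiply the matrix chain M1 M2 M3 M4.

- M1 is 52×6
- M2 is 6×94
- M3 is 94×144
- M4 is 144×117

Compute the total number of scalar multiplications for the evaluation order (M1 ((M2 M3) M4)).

218808

(M2 M3): 6×94 by 94×144 → 6×144, cost 6·94·144 = 81216
((M2 M3) M4): 6×144 by 144×117 → 6×117, cost 6·144·117 = 101088; cumulative 182304
(M1 ((M2 M3) M4)): 52×6 by 6×117 → 52×117, cost 52·6·117 = 36504; cumulative 218808
Total: 218808 scalar multiplications.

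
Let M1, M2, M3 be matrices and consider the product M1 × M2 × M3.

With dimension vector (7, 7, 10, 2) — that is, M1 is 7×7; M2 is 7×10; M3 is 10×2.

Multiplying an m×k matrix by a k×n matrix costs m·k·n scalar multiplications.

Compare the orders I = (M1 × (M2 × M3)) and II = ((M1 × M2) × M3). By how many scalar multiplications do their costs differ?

Order I = (M1 × (M2 × M3)): (M2 × M3): 7×10 by 10×2 → 7×2, cost 7·10·2 = 140; (M1 × (M2 × M3)): 7×7 by 7×2 → 7×2, cost 7·7·2 = 98; cumulative 238. Total 238.
Order II = ((M1 × M2) × M3): (M1 × M2): 7×7 by 7×10 → 7×10, cost 7·7·10 = 490; ((M1 × M2) × M3): 7×10 by 10×2 → 7×2, cost 7·10·2 = 140; cumulative 630. Total 630.
Difference: |238 − 630| = 392.

392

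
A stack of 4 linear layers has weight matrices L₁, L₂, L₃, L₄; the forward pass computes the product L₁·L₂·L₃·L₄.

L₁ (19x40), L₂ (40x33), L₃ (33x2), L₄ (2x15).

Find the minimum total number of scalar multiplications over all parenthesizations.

Adjacent pairs: L₁L₂ = 19·40·33 = 25080; L₂L₃ = 40·33·2 = 2640; L₃L₄ = 33·2·15 = 990.
Length 3: L₁..L₃: k=1: 0+2640+19·40·2=4160; k=2: 25080+0+19·33·2=26334 → min 4160 | L₂..L₄: k=2: 0+990+40·33·15=20790; k=3: 2640+0+40·2·15=3840 → min 3840.
Length 4: L₁..L₄: k=1: 0+3840+19·40·15=15240; k=2: 25080+990+19·33·15=35475; k=3: 4160+0+19·2·15=4730 → min 4730.
Optimal order: ((L₁·(L₂·L₃))·L₄) with cost 4730.

4730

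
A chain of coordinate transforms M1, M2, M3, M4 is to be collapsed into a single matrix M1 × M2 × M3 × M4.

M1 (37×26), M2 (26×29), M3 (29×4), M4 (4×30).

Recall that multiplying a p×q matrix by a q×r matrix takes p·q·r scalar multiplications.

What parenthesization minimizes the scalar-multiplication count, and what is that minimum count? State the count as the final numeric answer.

11304

Adjacent pairs: M1M2 = 37·26·29 = 27898; M2M3 = 26·29·4 = 3016; M3M4 = 29·4·30 = 3480.
Length 3: M1..M3: k=1: 0+3016+37·26·4=6864; k=2: 27898+0+37·29·4=32190 → min 6864 | M2..M4: k=2: 0+3480+26·29·30=26100; k=3: 3016+0+26·4·30=6136 → min 6136.
Length 4: M1..M4: k=1: 0+6136+37·26·30=34996; k=2: 27898+3480+37·29·30=63568; k=3: 6864+0+37·4·30=11304 → min 11304.
Optimal parenthesization: ((M1 × (M2 × M3)) × M4) with cost 11304.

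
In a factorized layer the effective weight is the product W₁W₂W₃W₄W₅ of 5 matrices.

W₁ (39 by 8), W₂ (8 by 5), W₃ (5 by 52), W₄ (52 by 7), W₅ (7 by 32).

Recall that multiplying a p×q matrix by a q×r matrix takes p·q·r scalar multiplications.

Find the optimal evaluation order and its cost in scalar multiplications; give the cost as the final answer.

Adjacent pairs: W₁W₂ = 39·8·5 = 1560; W₂W₃ = 8·5·52 = 2080; W₃W₄ = 5·52·7 = 1820; W₄W₅ = 52·7·32 = 11648.
Length 3: W₁..W₃: k=1: 0+2080+39·8·52=18304; k=2: 1560+0+39·5·52=11700 → min 11700 | W₂..W₄: k=2: 0+1820+8·5·7=2100; k=3: 2080+0+8·52·7=4992 → min 2100 | W₃..W₅: k=3: 0+11648+5·52·32=19968; k=4: 1820+0+5·7·32=2940 → min 2940.
Length 4: W₁..W₄: k=1: 0+2100+39·8·7=4284; k=2: 1560+1820+39·5·7=4745; k=3: 11700+0+39·52·7=25896 → min 4284 | W₂..W₅: k=2: 0+2940+8·5·32=4220; k=3: 2080+11648+8·52·32=27040; k=4: 2100+0+8·7·32=3892 → min 3892.
Length 5: W₁..W₅: k=1: 0+3892+39·8·32=13876; k=2: 1560+2940+39·5·32=10740; k=3: 11700+11648+39·52·32=88244; k=4: 4284+0+39·7·32=13020 → min 10740.
Optimal parenthesization: ((W₁W₂)((W₃W₄)W₅)) with cost 10740.

10740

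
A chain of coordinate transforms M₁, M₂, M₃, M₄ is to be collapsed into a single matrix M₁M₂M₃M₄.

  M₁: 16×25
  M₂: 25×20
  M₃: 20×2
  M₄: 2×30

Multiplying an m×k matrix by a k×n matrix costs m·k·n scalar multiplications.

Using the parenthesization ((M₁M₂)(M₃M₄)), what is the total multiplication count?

18800

(M₁M₂): 16×25 by 25×20 → 16×20, cost 16·25·20 = 8000
(M₃M₄): 20×2 by 2×30 → 20×30, cost 20·2·30 = 1200
((M₁M₂)(M₃M₄)): 16×20 by 20×30 → 16×30, cost 16·20·30 = 9600; cumulative 18800
Total: 18800 scalar multiplications.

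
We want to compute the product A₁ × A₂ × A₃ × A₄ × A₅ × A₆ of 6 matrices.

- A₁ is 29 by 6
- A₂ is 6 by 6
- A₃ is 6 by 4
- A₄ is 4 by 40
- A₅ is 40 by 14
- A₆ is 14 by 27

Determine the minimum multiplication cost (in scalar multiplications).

7724

Adjacent pairs: A₁A₂ = 29·6·6 = 1044; A₂A₃ = 6·6·4 = 144; A₃A₄ = 6·4·40 = 960; A₄A₅ = 4·40·14 = 2240; A₅A₆ = 40·14·27 = 15120.
Length 3: A₁..A₃: k=1: 0+144+29·6·4=840; k=2: 1044+0+29·6·4=1740 → min 840 | A₂..A₄: k=2: 0+960+6·6·40=2400; k=3: 144+0+6·4·40=1104 → min 1104 | A₃..A₅: k=3: 0+2240+6·4·14=2576; k=4: 960+0+6·40·14=4320 → min 2576 | A₄..A₆: k=4: 0+15120+4·40·27=19440; k=5: 2240+0+4·14·27=3752 → min 3752.
Length 4: A₁..A₄: k=1: 0+1104+29·6·40=8064; k=2: 1044+960+29·6·40=8964; k=3: 840+0+29·4·40=5480 → min 5480 | A₂..A₅: k=2: 0+2576+6·6·14=3080; k=3: 144+2240+6·4·14=2720; k=4: 1104+0+6·40·14=4464 → min 2720 | A₃..A₆: k=3: 0+3752+6·4·27=4400; k=4: 960+15120+6·40·27=22560; k=5: 2576+0+6·14·27=4844 → min 4400.
Length 5: A₁..A₅: k=1: 0+2720+29·6·14=5156; k=2: 1044+2576+29·6·14=6056; k=3: 840+2240+29·4·14=4704; k=4: 5480+0+29·40·14=21720 → min 4704 | A₂..A₆: k=2: 0+4400+6·6·27=5372; k=3: 144+3752+6·4·27=4544; k=4: 1104+15120+6·40·27=22704; k=5: 2720+0+6·14·27=4988 → min 4544.
Length 6: A₁..A₆: k=1: 0+4544+29·6·27=9242; k=2: 1044+4400+29·6·27=10142; k=3: 840+3752+29·4·27=7724; k=4: 5480+15120+29·40·27=51920; k=5: 4704+0+29·14·27=15666 → min 7724.
Optimal order: ((A₁ × (A₂ × A₃)) × ((A₄ × A₅) × A₆)) with cost 7724.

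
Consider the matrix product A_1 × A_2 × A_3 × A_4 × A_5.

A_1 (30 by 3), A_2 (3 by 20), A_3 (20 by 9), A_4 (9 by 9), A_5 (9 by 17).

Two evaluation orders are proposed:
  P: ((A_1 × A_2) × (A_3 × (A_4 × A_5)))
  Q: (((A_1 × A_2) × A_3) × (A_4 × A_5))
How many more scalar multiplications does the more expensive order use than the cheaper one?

3270

Order P = ((A_1 × A_2) × (A_3 × (A_4 × A_5))): (A_1 × A_2): 30×3 by 3×20 → 30×20, cost 30·3·20 = 1800; (A_4 × A_5): 9×9 by 9×17 → 9×17, cost 9·9·17 = 1377; (A_3 × (A_4 × A_5)): 20×9 by 9×17 → 20×17, cost 20·9·17 = 3060; cumulative 4437; ((A_1 × A_2) × (A_3 × (A_4 × A_5))): 30×20 by 20×17 → 30×17, cost 30·20·17 = 10200; cumulative 16437. Total 16437.
Order Q = (((A_1 × A_2) × A_3) × (A_4 × A_5)): (A_1 × A_2): 30×3 by 3×20 → 30×20, cost 30·3·20 = 1800; ((A_1 × A_2) × A_3): 30×20 by 20×9 → 30×9, cost 30·20·9 = 5400; cumulative 7200; (A_4 × A_5): 9×9 by 9×17 → 9×17, cost 9·9·17 = 1377; (((A_1 × A_2) × A_3) × (A_4 × A_5)): 30×9 by 9×17 → 30×17, cost 30·9·17 = 4590; cumulative 13167. Total 13167.
Difference: |16437 − 13167| = 3270.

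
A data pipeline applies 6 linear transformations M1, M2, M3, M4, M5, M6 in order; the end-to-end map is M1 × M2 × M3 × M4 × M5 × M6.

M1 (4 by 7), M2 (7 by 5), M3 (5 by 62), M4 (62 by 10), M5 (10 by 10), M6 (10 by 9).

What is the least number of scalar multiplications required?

Adjacent pairs: M1M2 = 4·7·5 = 140; M2M3 = 7·5·62 = 2170; M3M4 = 5·62·10 = 3100; M4M5 = 62·10·10 = 6200; M5M6 = 10·10·9 = 900.
Length 3: M1..M3: k=1: 0+2170+4·7·62=3906; k=2: 140+0+4·5·62=1380 → min 1380 | M2..M4: k=2: 0+3100+7·5·10=3450; k=3: 2170+0+7·62·10=6510 → min 3450 | M3..M5: k=3: 0+6200+5·62·10=9300; k=4: 3100+0+5·10·10=3600 → min 3600 | M4..M6: k=4: 0+900+62·10·9=6480; k=5: 6200+0+62·10·9=11780 → min 6480.
Length 4: M1..M4: k=1: 0+3450+4·7·10=3730; k=2: 140+3100+4·5·10=3440; k=3: 1380+0+4·62·10=3860 → min 3440 | M2..M5: k=2: 0+3600+7·5·10=3950; k=3: 2170+6200+7·62·10=12710; k=4: 3450+0+7·10·10=4150 → min 3950 | M3..M6: k=3: 0+6480+5·62·9=9270; k=4: 3100+900+5·10·9=4450; k=5: 3600+0+5·10·9=4050 → min 4050.
Length 5: M1..M5: k=1: 0+3950+4·7·10=4230; k=2: 140+3600+4·5·10=3940; k=3: 1380+6200+4·62·10=10060; k=4: 3440+0+4·10·10=3840 → min 3840 | M2..M6: k=2: 0+4050+7·5·9=4365; k=3: 2170+6480+7·62·9=12556; k=4: 3450+900+7·10·9=4980; k=5: 3950+0+7·10·9=4580 → min 4365.
Length 6: M1..M6: k=1: 0+4365+4·7·9=4617; k=2: 140+4050+4·5·9=4370; k=3: 1380+6480+4·62·9=10092; k=4: 3440+900+4·10·9=4700; k=5: 3840+0+4·10·9=4200 → min 4200.
Optimal order: ((((M1 × M2) × (M3 × M4)) × M5) × M6) with cost 4200.

4200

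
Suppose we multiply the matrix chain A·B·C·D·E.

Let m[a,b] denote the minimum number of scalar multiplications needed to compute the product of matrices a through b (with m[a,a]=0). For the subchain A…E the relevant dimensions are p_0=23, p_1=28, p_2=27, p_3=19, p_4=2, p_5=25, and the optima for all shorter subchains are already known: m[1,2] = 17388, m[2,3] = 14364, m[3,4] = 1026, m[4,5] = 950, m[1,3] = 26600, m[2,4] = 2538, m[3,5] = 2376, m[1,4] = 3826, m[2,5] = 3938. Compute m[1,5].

4976

m[1,5] = min over k∈[1,4] of m[1,k]+m[k+1,5]+p_{0}·p_k·p_{5}.
k=1: 0 + 3938 + 23·28·25 = 20038; k=2: 17388 + 2376 + 23·27·25 = 35289; k=3: 26600 + 950 + 23·19·25 = 38475; k=4: 3826 + 0 + 23·2·25 = 4976.
Minimum: 4976 at k=4.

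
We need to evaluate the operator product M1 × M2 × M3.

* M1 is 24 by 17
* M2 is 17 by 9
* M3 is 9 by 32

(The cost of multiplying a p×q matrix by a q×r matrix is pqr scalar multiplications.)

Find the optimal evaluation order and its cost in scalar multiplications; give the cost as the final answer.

10584

(M1 × (M2 × M3)): cost 17952.
((M1 × M2) × M3): cost 10584.
Optimal: ((M1 × M2) × M3) with cost 10584.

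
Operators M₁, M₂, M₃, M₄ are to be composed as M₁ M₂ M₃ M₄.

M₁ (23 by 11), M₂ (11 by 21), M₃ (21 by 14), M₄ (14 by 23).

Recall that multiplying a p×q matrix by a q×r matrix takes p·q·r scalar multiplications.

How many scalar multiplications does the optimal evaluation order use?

12595

Adjacent pairs: M₁M₂ = 23·11·21 = 5313; M₂M₃ = 11·21·14 = 3234; M₃M₄ = 21·14·23 = 6762.
Length 3: M₁..M₃: k=1: 0+3234+23·11·14=6776; k=2: 5313+0+23·21·14=12075 → min 6776 | M₂..M₄: k=2: 0+6762+11·21·23=12075; k=3: 3234+0+11·14·23=6776 → min 6776.
Length 4: M₁..M₄: k=1: 0+6776+23·11·23=12595; k=2: 5313+6762+23·21·23=23184; k=3: 6776+0+23·14·23=14182 → min 12595.
Optimal order: (M₁ ((M₂ M₃) M₄)) with cost 12595.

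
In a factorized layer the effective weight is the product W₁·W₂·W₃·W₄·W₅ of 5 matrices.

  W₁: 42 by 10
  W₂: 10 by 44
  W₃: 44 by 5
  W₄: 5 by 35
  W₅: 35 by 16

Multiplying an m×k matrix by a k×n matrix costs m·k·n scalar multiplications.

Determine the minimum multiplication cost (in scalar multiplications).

Adjacent pairs: W₁W₂ = 42·10·44 = 18480; W₂W₃ = 10·44·5 = 2200; W₃W₄ = 44·5·35 = 7700; W₄W₅ = 5·35·16 = 2800.
Length 3: W₁..W₃: k=1: 0+2200+42·10·5=4300; k=2: 18480+0+42·44·5=27720 → min 4300 | W₂..W₄: k=2: 0+7700+10·44·35=23100; k=3: 2200+0+10·5·35=3950 → min 3950 | W₃..W₅: k=3: 0+2800+44·5·16=6320; k=4: 7700+0+44·35·16=32340 → min 6320.
Length 4: W₁..W₄: k=1: 0+3950+42·10·35=18650; k=2: 18480+7700+42·44·35=90860; k=3: 4300+0+42·5·35=11650 → min 11650 | W₂..W₅: k=2: 0+6320+10·44·16=13360; k=3: 2200+2800+10·5·16=5800; k=4: 3950+0+10·35·16=9550 → min 5800.
Length 5: W₁..W₅: k=1: 0+5800+42·10·16=12520; k=2: 18480+6320+42·44·16=54368; k=3: 4300+2800+42·5·16=10460; k=4: 11650+0+42·35·16=35170 → min 10460.
Optimal order: ((W₁·(W₂·W₃))·(W₄·W₅)) with cost 10460.

10460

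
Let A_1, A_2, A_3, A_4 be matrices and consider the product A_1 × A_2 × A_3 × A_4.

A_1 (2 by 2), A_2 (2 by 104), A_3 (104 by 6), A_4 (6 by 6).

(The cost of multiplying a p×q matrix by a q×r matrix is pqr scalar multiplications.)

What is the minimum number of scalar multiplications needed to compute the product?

Adjacent pairs: A_1A_2 = 2·2·104 = 416; A_2A_3 = 2·104·6 = 1248; A_3A_4 = 104·6·6 = 3744.
Length 3: A_1..A_3: k=1: 0+1248+2·2·6=1272; k=2: 416+0+2·104·6=1664 → min 1272 | A_2..A_4: k=2: 0+3744+2·104·6=4992; k=3: 1248+0+2·6·6=1320 → min 1320.
Length 4: A_1..A_4: k=1: 0+1320+2·2·6=1344; k=2: 416+3744+2·104·6=5408; k=3: 1272+0+2·6·6=1344 → min 1344.
Optimal order: (A_1 × ((A_2 × A_3) × A_4)) with cost 1344.

1344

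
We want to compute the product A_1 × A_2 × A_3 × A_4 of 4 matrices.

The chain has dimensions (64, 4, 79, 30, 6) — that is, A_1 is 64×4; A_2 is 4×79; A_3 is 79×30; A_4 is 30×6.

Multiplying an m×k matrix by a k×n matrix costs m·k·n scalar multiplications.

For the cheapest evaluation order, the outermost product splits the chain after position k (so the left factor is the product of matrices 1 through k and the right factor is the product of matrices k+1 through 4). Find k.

1

Adjacent pairs: A_1A_2 = 64·4·79 = 20224; A_2A_3 = 4·79·30 = 9480; A_3A_4 = 79·30·6 = 14220.
Length 3: A_1..A_3: k=1: 0+9480+64·4·30=17160; k=2: 20224+0+64·79·30=171904 → min 17160 | A_2..A_4: k=2: 0+14220+4·79·6=16116; k=3: 9480+0+4·30·6=10200 → min 10200.
Top-level splits: k=1: (A_1..A_1)·(A_2..A_4) → 0+10200+64·4·6 = 11736; k=2: (A_1..A_2)·(A_3..A_4) → 20224+14220+64·79·6 = 64780; k=3: (A_1..A_3)·(A_4..A_4) → 17160+0+64·30·6 = 28680.
Best split is after A_1, i.e. k = 1.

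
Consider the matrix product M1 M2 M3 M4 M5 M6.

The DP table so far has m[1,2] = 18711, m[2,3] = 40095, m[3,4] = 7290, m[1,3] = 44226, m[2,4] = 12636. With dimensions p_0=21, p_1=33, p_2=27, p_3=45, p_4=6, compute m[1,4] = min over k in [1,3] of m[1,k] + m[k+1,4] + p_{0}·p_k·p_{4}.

16794

m[1,4] = min over k∈[1,3] of m[1,k]+m[k+1,4]+p_{0}·p_k·p_{4}.
k=1: 0 + 12636 + 21·33·6 = 16794; k=2: 18711 + 7290 + 21·27·6 = 29403; k=3: 44226 + 0 + 21·45·6 = 49896.
Minimum: 16794 at k=1.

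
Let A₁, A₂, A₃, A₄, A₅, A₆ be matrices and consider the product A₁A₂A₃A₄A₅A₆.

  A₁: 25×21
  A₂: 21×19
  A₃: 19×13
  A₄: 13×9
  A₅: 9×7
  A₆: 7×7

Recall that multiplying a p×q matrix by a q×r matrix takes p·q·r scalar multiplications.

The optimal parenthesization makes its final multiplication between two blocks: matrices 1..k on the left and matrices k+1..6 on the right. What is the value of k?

1

Adjacent pairs: A₁A₂ = 25·21·19 = 9975; A₂A₃ = 21·19·13 = 5187; A₃A₄ = 19·13·9 = 2223; A₄A₅ = 13·9·7 = 819; A₅A₆ = 9·7·7 = 441.
Length 3: A₁..A₃: k=1: 0+5187+25·21·13=12012; k=2: 9975+0+25·19·13=16150 → min 12012 | A₂..A₄: k=2: 0+2223+21·19·9=5814; k=3: 5187+0+21·13·9=7644 → min 5814 | A₃..A₅: k=3: 0+819+19·13·7=2548; k=4: 2223+0+19·9·7=3420 → min 2548 | A₄..A₆: k=4: 0+441+13·9·7=1260; k=5: 819+0+13·7·7=1456 → min 1260.
Length 4: A₁..A₄: k=1: 0+5814+25·21·9=10539; k=2: 9975+2223+25·19·9=16473; k=3: 12012+0+25·13·9=14937 → min 10539 | A₂..A₅: k=2: 0+2548+21·19·7=5341; k=3: 5187+819+21·13·7=7917; k=4: 5814+0+21·9·7=7137 → min 5341 | A₃..A₆: k=3: 0+1260+19·13·7=2989; k=4: 2223+441+19·9·7=3861; k=5: 2548+0+19·7·7=3479 → min 2989.
Length 5: A₁..A₅: k=1: 0+5341+25·21·7=9016; k=2: 9975+2548+25·19·7=15848; k=3: 12012+819+25·13·7=15106; k=4: 10539+0+25·9·7=12114 → min 9016 | A₂..A₆: k=2: 0+2989+21·19·7=5782; k=3: 5187+1260+21·13·7=8358; k=4: 5814+441+21·9·7=7578; k=5: 5341+0+21·7·7=6370 → min 5782.
Top-level splits: k=1: (A₁..A₁)·(A₂..A₆) → 0+5782+25·21·7 = 9457; k=2: (A₁..A₂)·(A₃..A₆) → 9975+2989+25·19·7 = 16289; k=3: (A₁..A₃)·(A₄..A₆) → 12012+1260+25·13·7 = 15547; k=4: (A₁..A₄)·(A₅..A₆) → 10539+441+25·9·7 = 12555; k=5: (A₁..A₅)·(A₆..A₆) → 9016+0+25·7·7 = 10241.
Best split is after A₁, i.e. k = 1.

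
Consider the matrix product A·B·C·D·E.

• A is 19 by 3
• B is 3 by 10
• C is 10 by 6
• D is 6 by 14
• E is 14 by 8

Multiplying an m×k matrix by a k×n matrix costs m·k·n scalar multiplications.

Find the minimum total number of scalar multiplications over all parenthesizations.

1224

Adjacent pairs: AB = 19·3·10 = 570; BC = 3·10·6 = 180; CD = 10·6·14 = 840; DE = 6·14·8 = 672.
Length 3: A..C: k=1: 0+180+19·3·6=522; k=2: 570+0+19·10·6=1710 → min 522 | B..D: k=2: 0+840+3·10·14=1260; k=3: 180+0+3·6·14=432 → min 432 | C..E: k=3: 0+672+10·6·8=1152; k=4: 840+0+10·14·8=1960 → min 1152.
Length 4: A..D: k=1: 0+432+19·3·14=1230; k=2: 570+840+19·10·14=4070; k=3: 522+0+19·6·14=2118 → min 1230 | B..E: k=2: 0+1152+3·10·8=1392; k=3: 180+672+3·6·8=996; k=4: 432+0+3·14·8=768 → min 768.
Length 5: A..E: k=1: 0+768+19·3·8=1224; k=2: 570+1152+19·10·8=3242; k=3: 522+672+19·6·8=2106; k=4: 1230+0+19·14·8=3358 → min 1224.
Optimal order: (A·(((B·C)·D)·E)) with cost 1224.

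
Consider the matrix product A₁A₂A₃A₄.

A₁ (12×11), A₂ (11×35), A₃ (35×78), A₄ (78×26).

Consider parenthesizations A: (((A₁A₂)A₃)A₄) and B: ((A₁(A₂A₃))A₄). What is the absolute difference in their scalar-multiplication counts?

2946

Order A = (((A₁A₂)A₃)A₄): (A₁A₂): 12×11 by 11×35 → 12×35, cost 12·11·35 = 4620; ((A₁A₂)A₃): 12×35 by 35×78 → 12×78, cost 12·35·78 = 32760; cumulative 37380; (((A₁A₂)A₃)A₄): 12×78 by 78×26 → 12×26, cost 12·78·26 = 24336; cumulative 61716. Total 61716.
Order B = ((A₁(A₂A₃))A₄): (A₂A₃): 11×35 by 35×78 → 11×78, cost 11·35·78 = 30030; (A₁(A₂A₃)): 12×11 by 11×78 → 12×78, cost 12·11·78 = 10296; cumulative 40326; ((A₁(A₂A₃))A₄): 12×78 by 78×26 → 12×26, cost 12·78·26 = 24336; cumulative 64662. Total 64662.
Difference: |61716 − 64662| = 2946.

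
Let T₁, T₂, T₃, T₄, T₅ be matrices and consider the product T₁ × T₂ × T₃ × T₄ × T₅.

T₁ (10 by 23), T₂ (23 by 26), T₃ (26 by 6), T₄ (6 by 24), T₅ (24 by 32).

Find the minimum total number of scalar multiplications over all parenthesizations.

Adjacent pairs: T₁T₂ = 10·23·26 = 5980; T₂T₃ = 23·26·6 = 3588; T₃T₄ = 26·6·24 = 3744; T₄T₅ = 6·24·32 = 4608.
Length 3: T₁..T₃: k=1: 0+3588+10·23·6=4968; k=2: 5980+0+10·26·6=7540 → min 4968 | T₂..T₄: k=2: 0+3744+23·26·24=18096; k=3: 3588+0+23·6·24=6900 → min 6900 | T₃..T₅: k=3: 0+4608+26·6·32=9600; k=4: 3744+0+26·24·32=23712 → min 9600.
Length 4: T₁..T₄: k=1: 0+6900+10·23·24=12420; k=2: 5980+3744+10·26·24=15964; k=3: 4968+0+10·6·24=6408 → min 6408 | T₂..T₅: k=2: 0+9600+23·26·32=28736; k=3: 3588+4608+23·6·32=12612; k=4: 6900+0+23·24·32=24564 → min 12612.
Length 5: T₁..T₅: k=1: 0+12612+10·23·32=19972; k=2: 5980+9600+10·26·32=23900; k=3: 4968+4608+10·6·32=11496; k=4: 6408+0+10·24·32=14088 → min 11496.
Optimal order: ((T₁ × (T₂ × T₃)) × (T₄ × T₅)) with cost 11496.

11496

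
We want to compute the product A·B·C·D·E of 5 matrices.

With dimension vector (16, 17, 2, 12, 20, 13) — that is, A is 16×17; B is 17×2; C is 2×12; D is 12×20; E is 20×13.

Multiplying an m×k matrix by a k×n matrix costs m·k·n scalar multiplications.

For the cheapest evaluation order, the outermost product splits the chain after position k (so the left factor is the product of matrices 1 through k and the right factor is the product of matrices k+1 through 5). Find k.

Adjacent pairs: AB = 16·17·2 = 544; BC = 17·2·12 = 408; CD = 2·12·20 = 480; DE = 12·20·13 = 3120.
Length 3: A..C: k=1: 0+408+16·17·12=3672; k=2: 544+0+16·2·12=928 → min 928 | B..D: k=2: 0+480+17·2·20=1160; k=3: 408+0+17·12·20=4488 → min 1160 | C..E: k=3: 0+3120+2·12·13=3432; k=4: 480+0+2·20·13=1000 → min 1000.
Length 4: A..D: k=1: 0+1160+16·17·20=6600; k=2: 544+480+16·2·20=1664; k=3: 928+0+16·12·20=4768 → min 1664 | B..E: k=2: 0+1000+17·2·13=1442; k=3: 408+3120+17·12·13=6180; k=4: 1160+0+17·20·13=5580 → min 1442.
Top-level splits: k=1: (A..A)·(B..E) → 0+1442+16·17·13 = 4978; k=2: (A..B)·(C..E) → 544+1000+16·2·13 = 1960; k=3: (A..C)·(D..E) → 928+3120+16·12·13 = 6544; k=4: (A..D)·(E..E) → 1664+0+16·20·13 = 5824.
Best split is after B, i.e. k = 2.

2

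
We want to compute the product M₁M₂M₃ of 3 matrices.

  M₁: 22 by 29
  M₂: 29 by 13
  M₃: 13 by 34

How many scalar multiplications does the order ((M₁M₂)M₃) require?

18018

(M₁M₂): 22×29 by 29×13 → 22×13, cost 22·29·13 = 8294
((M₁M₂)M₃): 22×13 by 13×34 → 22×34, cost 22·13·34 = 9724; cumulative 18018
Total: 18018 scalar multiplications.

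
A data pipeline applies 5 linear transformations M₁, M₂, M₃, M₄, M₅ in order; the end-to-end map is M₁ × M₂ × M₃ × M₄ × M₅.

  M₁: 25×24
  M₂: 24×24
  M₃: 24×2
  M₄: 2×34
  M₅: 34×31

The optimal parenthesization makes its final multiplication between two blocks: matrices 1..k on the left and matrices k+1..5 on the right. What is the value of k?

Adjacent pairs: M₁M₂ = 25·24·24 = 14400; M₂M₃ = 24·24·2 = 1152; M₃M₄ = 24·2·34 = 1632; M₄M₅ = 2·34·31 = 2108.
Length 3: M₁..M₃: k=1: 0+1152+25·24·2=2352; k=2: 14400+0+25·24·2=15600 → min 2352 | M₂..M₄: k=2: 0+1632+24·24·34=21216; k=3: 1152+0+24·2·34=2784 → min 2784 | M₃..M₅: k=3: 0+2108+24·2·31=3596; k=4: 1632+0+24·34·31=26928 → min 3596.
Length 4: M₁..M₄: k=1: 0+2784+25·24·34=23184; k=2: 14400+1632+25·24·34=36432; k=3: 2352+0+25·2·34=4052 → min 4052 | M₂..M₅: k=2: 0+3596+24·24·31=21452; k=3: 1152+2108+24·2·31=4748; k=4: 2784+0+24·34·31=28080 → min 4748.
Top-level splits: k=1: (M₁..M₁)·(M₂..M₅) → 0+4748+25·24·31 = 23348; k=2: (M₁..M₂)·(M₃..M₅) → 14400+3596+25·24·31 = 36596; k=3: (M₁..M₃)·(M₄..M₅) → 2352+2108+25·2·31 = 6010; k=4: (M₁..M₄)·(M₅..M₅) → 4052+0+25·34·31 = 30402.
Best split is after M₃, i.e. k = 3.

3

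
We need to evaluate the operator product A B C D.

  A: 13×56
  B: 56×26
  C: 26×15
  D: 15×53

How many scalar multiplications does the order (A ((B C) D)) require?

(B C): 56×26 by 26×15 → 56×15, cost 56·26·15 = 21840
((B C) D): 56×15 by 15×53 → 56×53, cost 56·15·53 = 44520; cumulative 66360
(A ((B C) D)): 13×56 by 56×53 → 13×53, cost 13·56·53 = 38584; cumulative 104944
Total: 104944 scalar multiplications.

104944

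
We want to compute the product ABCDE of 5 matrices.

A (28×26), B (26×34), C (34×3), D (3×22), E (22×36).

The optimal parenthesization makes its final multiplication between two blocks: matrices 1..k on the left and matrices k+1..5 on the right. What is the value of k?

Adjacent pairs: AB = 28·26·34 = 24752; BC = 26·34·3 = 2652; CD = 34·3·22 = 2244; DE = 3·22·36 = 2376.
Length 3: A..C: k=1: 0+2652+28·26·3=4836; k=2: 24752+0+28·34·3=27608 → min 4836 | B..D: k=2: 0+2244+26·34·22=21692; k=3: 2652+0+26·3·22=4368 → min 4368 | C..E: k=3: 0+2376+34·3·36=6048; k=4: 2244+0+34·22·36=29172 → min 6048.
Length 4: A..D: k=1: 0+4368+28·26·22=20384; k=2: 24752+2244+28·34·22=47940; k=3: 4836+0+28·3·22=6684 → min 6684 | B..E: k=2: 0+6048+26·34·36=37872; k=3: 2652+2376+26·3·36=7836; k=4: 4368+0+26·22·36=24960 → min 7836.
Top-level splits: k=1: (A..A)·(B..E) → 0+7836+28·26·36 = 34044; k=2: (A..B)·(C..E) → 24752+6048+28·34·36 = 65072; k=3: (A..C)·(D..E) → 4836+2376+28·3·36 = 10236; k=4: (A..D)·(E..E) → 6684+0+28·22·36 = 28860.
Best split is after C, i.e. k = 3.

3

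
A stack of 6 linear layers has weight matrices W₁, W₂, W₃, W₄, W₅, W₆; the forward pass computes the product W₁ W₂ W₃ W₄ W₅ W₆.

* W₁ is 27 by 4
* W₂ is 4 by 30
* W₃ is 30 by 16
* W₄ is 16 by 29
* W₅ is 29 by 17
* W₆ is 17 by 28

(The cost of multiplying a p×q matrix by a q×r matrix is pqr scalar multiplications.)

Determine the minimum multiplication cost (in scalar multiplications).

10676

Adjacent pairs: W₁W₂ = 27·4·30 = 3240; W₂W₃ = 4·30·16 = 1920; W₃W₄ = 30·16·29 = 13920; W₄W₅ = 16·29·17 = 7888; W₅W₆ = 29·17·28 = 13804.
Length 3: W₁..W₃: k=1: 0+1920+27·4·16=3648; k=2: 3240+0+27·30·16=16200 → min 3648 | W₂..W₄: k=2: 0+13920+4·30·29=17400; k=3: 1920+0+4·16·29=3776 → min 3776 | W₃..W₅: k=3: 0+7888+30·16·17=16048; k=4: 13920+0+30·29·17=28710 → min 16048 | W₄..W₆: k=4: 0+13804+16·29·28=26796; k=5: 7888+0+16·17·28=15504 → min 15504.
Length 4: W₁..W₄: k=1: 0+3776+27·4·29=6908; k=2: 3240+13920+27·30·29=40650; k=3: 3648+0+27·16·29=16176 → min 6908 | W₂..W₅: k=2: 0+16048+4·30·17=18088; k=3: 1920+7888+4·16·17=10896; k=4: 3776+0+4·29·17=5748 → min 5748 | W₃..W₆: k=3: 0+15504+30·16·28=28944; k=4: 13920+13804+30·29·28=52084; k=5: 16048+0+30·17·28=30328 → min 28944.
Length 5: W₁..W₅: k=1: 0+5748+27·4·17=7584; k=2: 3240+16048+27·30·17=33058; k=3: 3648+7888+27·16·17=18880; k=4: 6908+0+27·29·17=20219 → min 7584 | W₂..W₆: k=2: 0+28944+4·30·28=32304; k=3: 1920+15504+4·16·28=19216; k=4: 3776+13804+4·29·28=20828; k=5: 5748+0+4·17·28=7652 → min 7652.
Length 6: W₁..W₆: k=1: 0+7652+27·4·28=10676; k=2: 3240+28944+27·30·28=54864; k=3: 3648+15504+27·16·28=31248; k=4: 6908+13804+27·29·28=42636; k=5: 7584+0+27·17·28=20436 → min 10676.
Optimal order: (W₁ ((((W₂ W₃) W₄) W₅) W₆)) with cost 10676.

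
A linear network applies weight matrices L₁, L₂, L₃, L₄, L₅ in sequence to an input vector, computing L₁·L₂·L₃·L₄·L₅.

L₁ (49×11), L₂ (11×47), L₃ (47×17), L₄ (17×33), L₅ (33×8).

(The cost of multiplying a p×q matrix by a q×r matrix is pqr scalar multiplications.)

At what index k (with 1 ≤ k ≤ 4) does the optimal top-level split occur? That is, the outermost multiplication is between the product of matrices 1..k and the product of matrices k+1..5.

1

Adjacent pairs: L₁L₂ = 49·11·47 = 25333; L₂L₃ = 11·47·17 = 8789; L₃L₄ = 47·17·33 = 26367; L₄L₅ = 17·33·8 = 4488.
Length 3: L₁..L₃: k=1: 0+8789+49·11·17=17952; k=2: 25333+0+49·47·17=64484 → min 17952 | L₂..L₄: k=2: 0+26367+11·47·33=43428; k=3: 8789+0+11·17·33=14960 → min 14960 | L₃..L₅: k=3: 0+4488+47·17·8=10880; k=4: 26367+0+47·33·8=38775 → min 10880.
Length 4: L₁..L₄: k=1: 0+14960+49·11·33=32747; k=2: 25333+26367+49·47·33=127699; k=3: 17952+0+49·17·33=45441 → min 32747 | L₂..L₅: k=2: 0+10880+11·47·8=15016; k=3: 8789+4488+11·17·8=14773; k=4: 14960+0+11·33·8=17864 → min 14773.
Top-level splits: k=1: (L₁..L₁)·(L₂..L₅) → 0+14773+49·11·8 = 19085; k=2: (L₁..L₂)·(L₃..L₅) → 25333+10880+49·47·8 = 54637; k=3: (L₁..L₃)·(L₄..L₅) → 17952+4488+49·17·8 = 29104; k=4: (L₁..L₄)·(L₅..L₅) → 32747+0+49·33·8 = 45683.
Best split is after L₁, i.e. k = 1.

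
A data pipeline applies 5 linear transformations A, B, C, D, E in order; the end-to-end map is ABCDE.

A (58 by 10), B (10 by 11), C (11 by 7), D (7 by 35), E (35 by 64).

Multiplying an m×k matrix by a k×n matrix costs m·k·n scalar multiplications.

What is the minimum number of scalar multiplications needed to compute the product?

Adjacent pairs: AB = 58·10·11 = 6380; BC = 10·11·7 = 770; CD = 11·7·35 = 2695; DE = 7·35·64 = 15680.
Length 3: A..C: k=1: 0+770+58·10·7=4830; k=2: 6380+0+58·11·7=10846 → min 4830 | B..D: k=2: 0+2695+10·11·35=6545; k=3: 770+0+10·7·35=3220 → min 3220 | C..E: k=3: 0+15680+11·7·64=20608; k=4: 2695+0+11·35·64=27335 → min 20608.
Length 4: A..D: k=1: 0+3220+58·10·35=23520; k=2: 6380+2695+58·11·35=31405; k=3: 4830+0+58·7·35=19040 → min 19040 | B..E: k=2: 0+20608+10·11·64=27648; k=3: 770+15680+10·7·64=20930; k=4: 3220+0+10·35·64=25620 → min 20930.
Length 5: A..E: k=1: 0+20930+58·10·64=58050; k=2: 6380+20608+58·11·64=67820; k=3: 4830+15680+58·7·64=46494; k=4: 19040+0+58·35·64=148960 → min 46494.
Optimal order: ((A(BC))(DE)) with cost 46494.

46494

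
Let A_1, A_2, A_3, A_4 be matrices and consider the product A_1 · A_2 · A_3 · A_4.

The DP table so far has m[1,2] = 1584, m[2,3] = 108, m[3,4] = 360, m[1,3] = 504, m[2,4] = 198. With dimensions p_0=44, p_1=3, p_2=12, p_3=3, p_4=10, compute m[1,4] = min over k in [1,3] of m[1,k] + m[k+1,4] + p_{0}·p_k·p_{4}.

1518

m[1,4] = min over k∈[1,3] of m[1,k]+m[k+1,4]+p_{0}·p_k·p_{4}.
k=1: 0 + 198 + 44·3·10 = 1518; k=2: 1584 + 360 + 44·12·10 = 7224; k=3: 504 + 0 + 44·3·10 = 1824.
Minimum: 1518 at k=1.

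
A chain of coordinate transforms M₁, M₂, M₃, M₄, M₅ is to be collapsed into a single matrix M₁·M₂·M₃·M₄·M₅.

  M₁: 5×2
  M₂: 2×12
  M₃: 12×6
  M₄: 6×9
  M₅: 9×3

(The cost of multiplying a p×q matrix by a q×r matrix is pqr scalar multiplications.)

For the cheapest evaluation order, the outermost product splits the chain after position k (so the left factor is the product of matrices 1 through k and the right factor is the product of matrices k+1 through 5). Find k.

1

Adjacent pairs: M₁M₂ = 5·2·12 = 120; M₂M₃ = 2·12·6 = 144; M₃M₄ = 12·6·9 = 648; M₄M₅ = 6·9·3 = 162.
Length 3: M₁..M₃: k=1: 0+144+5·2·6=204; k=2: 120+0+5·12·6=480 → min 204 | M₂..M₄: k=2: 0+648+2·12·9=864; k=3: 144+0+2·6·9=252 → min 252 | M₃..M₅: k=3: 0+162+12·6·3=378; k=4: 648+0+12·9·3=972 → min 378.
Length 4: M₁..M₄: k=1: 0+252+5·2·9=342; k=2: 120+648+5·12·9=1308; k=3: 204+0+5·6·9=474 → min 342 | M₂..M₅: k=2: 0+378+2·12·3=450; k=3: 144+162+2·6·3=342; k=4: 252+0+2·9·3=306 → min 306.
Top-level splits: k=1: (M₁..M₁)·(M₂..M₅) → 0+306+5·2·3 = 336; k=2: (M₁..M₂)·(M₃..M₅) → 120+378+5·12·3 = 678; k=3: (M₁..M₃)·(M₄..M₅) → 204+162+5·6·3 = 456; k=4: (M₁..M₄)·(M₅..M₅) → 342+0+5·9·3 = 477.
Best split is after M₁, i.e. k = 1.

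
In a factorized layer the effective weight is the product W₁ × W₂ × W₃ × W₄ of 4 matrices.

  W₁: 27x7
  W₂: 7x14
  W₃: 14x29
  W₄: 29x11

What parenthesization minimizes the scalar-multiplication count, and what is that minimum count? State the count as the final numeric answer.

7154

Adjacent pairs: W₁W₂ = 27·7·14 = 2646; W₂W₃ = 7·14·29 = 2842; W₃W₄ = 14·29·11 = 4466.
Length 3: W₁..W₃: k=1: 0+2842+27·7·29=8323; k=2: 2646+0+27·14·29=13608 → min 8323 | W₂..W₄: k=2: 0+4466+7·14·11=5544; k=3: 2842+0+7·29·11=5075 → min 5075.
Length 4: W₁..W₄: k=1: 0+5075+27·7·11=7154; k=2: 2646+4466+27·14·11=11270; k=3: 8323+0+27·29·11=16936 → min 7154.
Optimal parenthesization: (W₁ × ((W₂ × W₃) × W₄)) with cost 7154.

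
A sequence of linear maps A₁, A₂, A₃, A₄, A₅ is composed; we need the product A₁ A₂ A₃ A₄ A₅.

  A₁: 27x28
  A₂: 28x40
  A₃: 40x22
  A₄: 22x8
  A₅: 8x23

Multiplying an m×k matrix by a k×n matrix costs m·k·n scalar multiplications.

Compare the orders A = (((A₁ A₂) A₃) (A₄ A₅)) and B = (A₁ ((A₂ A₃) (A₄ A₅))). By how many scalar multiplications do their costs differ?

Order A = (((A₁ A₂) A₃) (A₄ A₅)): (A₁ A₂): 27×28 by 28×40 → 27×40, cost 27·28·40 = 30240; ((A₁ A₂) A₃): 27×40 by 40×22 → 27×22, cost 27·40·22 = 23760; cumulative 54000; (A₄ A₅): 22×8 by 8×23 → 22×23, cost 22·8·23 = 4048; (((A₁ A₂) A₃) (A₄ A₅)): 27×22 by 22×23 → 27×23, cost 27·22·23 = 13662; cumulative 71710. Total 71710.
Order B = (A₁ ((A₂ A₃) (A₄ A₅))): (A₂ A₃): 28×40 by 40×22 → 28×22, cost 28·40·22 = 24640; (A₄ A₅): 22×8 by 8×23 → 22×23, cost 22·8·23 = 4048; ((A₂ A₃) (A₄ A₅)): 28×22 by 22×23 → 28×23, cost 28·22·23 = 14168; cumulative 42856; (A₁ ((A₂ A₃) (A₄ A₅))): 27×28 by 28×23 → 27×23, cost 27·28·23 = 17388; cumulative 60244. Total 60244.
Difference: |71710 − 60244| = 11466.

11466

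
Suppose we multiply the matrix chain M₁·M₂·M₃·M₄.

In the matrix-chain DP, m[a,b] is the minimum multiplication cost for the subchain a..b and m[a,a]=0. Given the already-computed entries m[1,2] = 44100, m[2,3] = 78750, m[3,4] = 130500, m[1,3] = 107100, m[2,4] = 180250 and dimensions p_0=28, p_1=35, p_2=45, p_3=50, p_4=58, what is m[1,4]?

188300

m[1,4] = min over k∈[1,3] of m[1,k]+m[k+1,4]+p_{0}·p_k·p_{4}.
k=1: 0 + 180250 + 28·35·58 = 237090; k=2: 44100 + 130500 + 28·45·58 = 247680; k=3: 107100 + 0 + 28·50·58 = 188300.
Minimum: 188300 at k=3.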